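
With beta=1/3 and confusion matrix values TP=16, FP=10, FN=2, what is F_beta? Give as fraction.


P = TP/(TP+FP) = 16/26 = 8/13
R = TP/(TP+FN) = 16/18 = 8/9
beta^2 = 1/3^2 = 1/9
(1 + beta^2) = 10/9
Numerator = (1+beta^2)*P*R = 640/1053
Denominator = beta^2*P + R = 8/117 + 8/9 = 112/117
F_beta = 40/63

40/63


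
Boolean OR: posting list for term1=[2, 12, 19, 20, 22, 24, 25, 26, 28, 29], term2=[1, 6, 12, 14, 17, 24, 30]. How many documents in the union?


Boolean OR: find union of posting lists
term1 docs: [2, 12, 19, 20, 22, 24, 25, 26, 28, 29]
term2 docs: [1, 6, 12, 14, 17, 24, 30]
Union: [1, 2, 6, 12, 14, 17, 19, 20, 22, 24, 25, 26, 28, 29, 30]
|union| = 15

15


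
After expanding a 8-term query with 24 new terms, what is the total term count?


Original terms: 8
Expansion terms: 24
Total = 8 + 24 = 32

32


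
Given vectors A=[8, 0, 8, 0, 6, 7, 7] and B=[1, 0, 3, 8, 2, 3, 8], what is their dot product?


Dot product = sum of element-wise products
A[0]*B[0] = 8*1 = 8
A[1]*B[1] = 0*0 = 0
A[2]*B[2] = 8*3 = 24
A[3]*B[3] = 0*8 = 0
A[4]*B[4] = 6*2 = 12
A[5]*B[5] = 7*3 = 21
A[6]*B[6] = 7*8 = 56
Sum = 8 + 0 + 24 + 0 + 12 + 21 + 56 = 121

121


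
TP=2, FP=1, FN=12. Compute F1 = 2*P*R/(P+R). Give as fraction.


F1 = 2 * P * R / (P + R)
P = TP/(TP+FP) = 2/3 = 2/3
R = TP/(TP+FN) = 2/14 = 1/7
2 * P * R = 2 * 2/3 * 1/7 = 4/21
P + R = 2/3 + 1/7 = 17/21
F1 = 4/21 / 17/21 = 4/17

4/17


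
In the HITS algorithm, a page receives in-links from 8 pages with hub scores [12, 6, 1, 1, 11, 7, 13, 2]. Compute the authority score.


Authority = sum of hub scores of in-linkers
In-link 1: hub score = 12
In-link 2: hub score = 6
In-link 3: hub score = 1
In-link 4: hub score = 1
In-link 5: hub score = 11
In-link 6: hub score = 7
In-link 7: hub score = 13
In-link 8: hub score = 2
Authority = 12 + 6 + 1 + 1 + 11 + 7 + 13 + 2 = 53

53


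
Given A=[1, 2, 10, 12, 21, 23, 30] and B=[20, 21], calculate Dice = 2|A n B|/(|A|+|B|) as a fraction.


A intersect B = [21]
|A intersect B| = 1
|A| = 7, |B| = 2
Dice = 2*1 / (7+2)
= 2 / 9 = 2/9

2/9


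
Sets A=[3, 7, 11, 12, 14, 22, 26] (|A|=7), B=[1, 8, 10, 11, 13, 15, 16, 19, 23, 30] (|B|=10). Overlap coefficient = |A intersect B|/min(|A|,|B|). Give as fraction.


A intersect B = [11]
|A intersect B| = 1
min(|A|, |B|) = min(7, 10) = 7
Overlap = 1 / 7 = 1/7

1/7


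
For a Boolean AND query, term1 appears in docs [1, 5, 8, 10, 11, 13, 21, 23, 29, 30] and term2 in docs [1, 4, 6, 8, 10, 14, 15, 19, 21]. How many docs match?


Boolean AND: find intersection of posting lists
term1 docs: [1, 5, 8, 10, 11, 13, 21, 23, 29, 30]
term2 docs: [1, 4, 6, 8, 10, 14, 15, 19, 21]
Intersection: [1, 8, 10, 21]
|intersection| = 4

4


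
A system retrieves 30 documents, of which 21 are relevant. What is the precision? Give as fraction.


Precision = relevant_retrieved / total_retrieved
= 21 / 30
= 21 / (21 + 9)
= 7/10

7/10


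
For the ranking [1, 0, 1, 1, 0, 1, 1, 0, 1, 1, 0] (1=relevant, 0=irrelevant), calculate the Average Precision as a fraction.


Computing P@k for each relevant position:
Position 1: relevant, P@1 = 1/1 = 1
Position 2: not relevant
Position 3: relevant, P@3 = 2/3 = 2/3
Position 4: relevant, P@4 = 3/4 = 3/4
Position 5: not relevant
Position 6: relevant, P@6 = 4/6 = 2/3
Position 7: relevant, P@7 = 5/7 = 5/7
Position 8: not relevant
Position 9: relevant, P@9 = 6/9 = 2/3
Position 10: relevant, P@10 = 7/10 = 7/10
Position 11: not relevant
Sum of P@k = 1 + 2/3 + 3/4 + 2/3 + 5/7 + 2/3 + 7/10 = 723/140
AP = 723/140 / 7 = 723/980

723/980


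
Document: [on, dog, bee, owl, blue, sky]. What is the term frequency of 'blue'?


Document has 6 words
Scanning for 'blue':
Found at positions: [4]
Count = 1

1


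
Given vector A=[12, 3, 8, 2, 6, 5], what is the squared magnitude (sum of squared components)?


|A|^2 = sum of squared components
A[0]^2 = 12^2 = 144
A[1]^2 = 3^2 = 9
A[2]^2 = 8^2 = 64
A[3]^2 = 2^2 = 4
A[4]^2 = 6^2 = 36
A[5]^2 = 5^2 = 25
Sum = 144 + 9 + 64 + 4 + 36 + 25 = 282

282


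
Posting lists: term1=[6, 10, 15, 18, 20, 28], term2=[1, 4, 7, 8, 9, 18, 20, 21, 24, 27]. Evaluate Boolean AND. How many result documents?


Boolean AND: find intersection of posting lists
term1 docs: [6, 10, 15, 18, 20, 28]
term2 docs: [1, 4, 7, 8, 9, 18, 20, 21, 24, 27]
Intersection: [18, 20]
|intersection| = 2

2


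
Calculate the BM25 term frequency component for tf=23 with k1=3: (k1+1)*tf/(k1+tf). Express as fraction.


BM25 TF component = (k1+1)*tf / (k1+tf)
k1 = 3, tf = 23
Numerator = (3+1)*23 = 92
Denominator = 3 + 23 = 26
= 92/26 = 46/13

46/13


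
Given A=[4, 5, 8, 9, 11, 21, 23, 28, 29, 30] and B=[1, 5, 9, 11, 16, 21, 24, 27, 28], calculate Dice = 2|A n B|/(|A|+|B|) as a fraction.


A intersect B = [5, 9, 11, 21, 28]
|A intersect B| = 5
|A| = 10, |B| = 9
Dice = 2*5 / (10+9)
= 10 / 19 = 10/19

10/19


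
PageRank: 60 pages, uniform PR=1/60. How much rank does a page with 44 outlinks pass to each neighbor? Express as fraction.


Initial PR = 1/60 = 1/60
Outlinks = 44
Contribution per link = PR / outlinks
= 1/60 / 44
= 1/2640

1/2640


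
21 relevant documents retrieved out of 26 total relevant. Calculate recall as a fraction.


Recall = retrieved_relevant / total_relevant
= 21 / 26
= 21 / (21 + 5)
= 21/26

21/26


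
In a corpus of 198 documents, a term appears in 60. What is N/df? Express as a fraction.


IDF ratio = N / df
= 198 / 60
= 33/10

33/10


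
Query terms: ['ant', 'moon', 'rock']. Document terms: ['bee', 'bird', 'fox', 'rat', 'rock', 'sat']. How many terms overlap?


Query terms: ['ant', 'moon', 'rock']
Document terms: ['bee', 'bird', 'fox', 'rat', 'rock', 'sat']
Common terms: ['rock']
Overlap count = 1

1


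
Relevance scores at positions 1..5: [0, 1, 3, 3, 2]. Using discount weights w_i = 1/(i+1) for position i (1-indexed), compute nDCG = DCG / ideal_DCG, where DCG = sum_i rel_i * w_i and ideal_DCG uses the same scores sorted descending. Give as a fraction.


Position discount weights w_i = 1/(i+1) for i=1..5:
Weights = [1/2, 1/3, 1/4, 1/5, 1/6]
Actual relevance: [0, 1, 3, 3, 2]
DCG = 0/2 + 1/3 + 3/4 + 3/5 + 2/6 = 121/60
Ideal relevance (sorted desc): [3, 3, 2, 1, 0]
Ideal DCG = 3/2 + 3/3 + 2/4 + 1/5 + 0/6 = 16/5
nDCG = DCG / ideal_DCG = 121/60 / 16/5 = 121/192

121/192


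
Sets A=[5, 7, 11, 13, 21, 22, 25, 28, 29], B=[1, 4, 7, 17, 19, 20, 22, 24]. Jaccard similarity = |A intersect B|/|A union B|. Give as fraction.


A intersect B = [7, 22]
|A intersect B| = 2
A union B = [1, 4, 5, 7, 11, 13, 17, 19, 20, 21, 22, 24, 25, 28, 29]
|A union B| = 15
Jaccard = 2/15 = 2/15

2/15


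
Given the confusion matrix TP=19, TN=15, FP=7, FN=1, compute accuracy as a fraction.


Accuracy = (TP + TN) / (TP + TN + FP + FN)
TP + TN = 19 + 15 = 34
Total = 19 + 15 + 7 + 1 = 42
Accuracy = 34 / 42 = 17/21

17/21


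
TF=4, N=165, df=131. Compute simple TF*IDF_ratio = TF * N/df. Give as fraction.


TF * (N/df)
= 4 * (165/131)
= 4 * 165/131
= 660/131

660/131


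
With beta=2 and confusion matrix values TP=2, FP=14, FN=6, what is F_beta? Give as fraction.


P = TP/(TP+FP) = 2/16 = 1/8
R = TP/(TP+FN) = 2/8 = 1/4
beta^2 = 2^2 = 4
(1 + beta^2) = 5
Numerator = (1+beta^2)*P*R = 5/32
Denominator = beta^2*P + R = 1/2 + 1/4 = 3/4
F_beta = 5/24

5/24


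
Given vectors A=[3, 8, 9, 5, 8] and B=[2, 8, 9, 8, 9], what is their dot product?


Dot product = sum of element-wise products
A[0]*B[0] = 3*2 = 6
A[1]*B[1] = 8*8 = 64
A[2]*B[2] = 9*9 = 81
A[3]*B[3] = 5*8 = 40
A[4]*B[4] = 8*9 = 72
Sum = 6 + 64 + 81 + 40 + 72 = 263

263


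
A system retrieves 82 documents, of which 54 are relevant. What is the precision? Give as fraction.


Precision = relevant_retrieved / total_retrieved
= 54 / 82
= 54 / (54 + 28)
= 27/41

27/41


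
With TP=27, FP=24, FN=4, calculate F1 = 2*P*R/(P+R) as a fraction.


F1 = 2 * P * R / (P + R)
P = TP/(TP+FP) = 27/51 = 9/17
R = TP/(TP+FN) = 27/31 = 27/31
2 * P * R = 2 * 9/17 * 27/31 = 486/527
P + R = 9/17 + 27/31 = 738/527
F1 = 486/527 / 738/527 = 27/41

27/41


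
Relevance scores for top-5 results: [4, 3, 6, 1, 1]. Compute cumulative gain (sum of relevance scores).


Cumulative Gain = sum of relevance scores
Position 1: rel=4, running sum=4
Position 2: rel=3, running sum=7
Position 3: rel=6, running sum=13
Position 4: rel=1, running sum=14
Position 5: rel=1, running sum=15
CG = 15

15


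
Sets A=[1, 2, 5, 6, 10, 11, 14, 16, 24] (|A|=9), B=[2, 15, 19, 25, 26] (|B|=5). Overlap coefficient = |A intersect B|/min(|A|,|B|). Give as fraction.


A intersect B = [2]
|A intersect B| = 1
min(|A|, |B|) = min(9, 5) = 5
Overlap = 1 / 5 = 1/5

1/5


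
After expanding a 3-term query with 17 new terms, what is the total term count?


Original terms: 3
Expansion terms: 17
Total = 3 + 17 = 20

20


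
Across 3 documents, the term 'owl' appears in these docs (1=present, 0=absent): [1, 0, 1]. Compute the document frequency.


Checking each document for 'owl':
Doc 1: present
Doc 2: absent
Doc 3: present
df = sum of presences = 1 + 0 + 1 = 2

2


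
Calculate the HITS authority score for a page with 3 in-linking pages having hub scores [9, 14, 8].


Authority = sum of hub scores of in-linkers
In-link 1: hub score = 9
In-link 2: hub score = 14
In-link 3: hub score = 8
Authority = 9 + 14 + 8 = 31

31


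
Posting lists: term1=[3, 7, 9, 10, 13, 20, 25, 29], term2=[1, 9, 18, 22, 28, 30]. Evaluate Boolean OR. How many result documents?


Boolean OR: find union of posting lists
term1 docs: [3, 7, 9, 10, 13, 20, 25, 29]
term2 docs: [1, 9, 18, 22, 28, 30]
Union: [1, 3, 7, 9, 10, 13, 18, 20, 22, 25, 28, 29, 30]
|union| = 13

13


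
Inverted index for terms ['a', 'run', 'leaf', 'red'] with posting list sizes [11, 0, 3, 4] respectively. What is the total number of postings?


Summing posting list sizes:
'a': 11 postings
'run': 0 postings
'leaf': 3 postings
'red': 4 postings
Total = 11 + 0 + 3 + 4 = 18

18


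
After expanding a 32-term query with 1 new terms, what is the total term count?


Original terms: 32
Expansion terms: 1
Total = 32 + 1 = 33

33


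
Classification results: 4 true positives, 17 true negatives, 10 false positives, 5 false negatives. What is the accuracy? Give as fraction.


Accuracy = (TP + TN) / (TP + TN + FP + FN)
TP + TN = 4 + 17 = 21
Total = 4 + 17 + 10 + 5 = 36
Accuracy = 21 / 36 = 7/12

7/12


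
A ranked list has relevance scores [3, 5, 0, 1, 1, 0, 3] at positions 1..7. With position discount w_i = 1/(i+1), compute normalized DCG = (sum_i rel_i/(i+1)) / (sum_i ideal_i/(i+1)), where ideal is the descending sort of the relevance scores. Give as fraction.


Position discount weights w_i = 1/(i+1) for i=1..7:
Weights = [1/2, 1/3, 1/4, 1/5, 1/6, 1/7, 1/8]
Actual relevance: [3, 5, 0, 1, 1, 0, 3]
DCG = 3/2 + 5/3 + 0/4 + 1/5 + 1/6 + 0/7 + 3/8 = 469/120
Ideal relevance (sorted desc): [5, 3, 3, 1, 1, 0, 0]
Ideal DCG = 5/2 + 3/3 + 3/4 + 1/5 + 1/6 + 0/7 + 0/8 = 277/60
nDCG = DCG / ideal_DCG = 469/120 / 277/60 = 469/554

469/554


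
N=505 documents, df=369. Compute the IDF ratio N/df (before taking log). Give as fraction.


IDF ratio = N / df
= 505 / 369
= 505/369

505/369


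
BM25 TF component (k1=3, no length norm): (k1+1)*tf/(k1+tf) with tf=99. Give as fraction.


BM25 TF component = (k1+1)*tf / (k1+tf)
k1 = 3, tf = 99
Numerator = (3+1)*99 = 396
Denominator = 3 + 99 = 102
= 396/102 = 66/17

66/17


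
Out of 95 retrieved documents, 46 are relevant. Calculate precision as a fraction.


Precision = relevant_retrieved / total_retrieved
= 46 / 95
= 46 / (46 + 49)
= 46/95

46/95


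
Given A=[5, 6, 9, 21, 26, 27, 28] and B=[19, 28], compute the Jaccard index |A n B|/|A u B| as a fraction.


A intersect B = [28]
|A intersect B| = 1
A union B = [5, 6, 9, 19, 21, 26, 27, 28]
|A union B| = 8
Jaccard = 1/8 = 1/8

1/8


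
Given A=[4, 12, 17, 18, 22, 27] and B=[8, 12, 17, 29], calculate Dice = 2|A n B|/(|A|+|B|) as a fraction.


A intersect B = [12, 17]
|A intersect B| = 2
|A| = 6, |B| = 4
Dice = 2*2 / (6+4)
= 4 / 10 = 2/5

2/5


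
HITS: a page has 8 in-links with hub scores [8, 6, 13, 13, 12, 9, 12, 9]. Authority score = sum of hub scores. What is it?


Authority = sum of hub scores of in-linkers
In-link 1: hub score = 8
In-link 2: hub score = 6
In-link 3: hub score = 13
In-link 4: hub score = 13
In-link 5: hub score = 12
In-link 6: hub score = 9
In-link 7: hub score = 12
In-link 8: hub score = 9
Authority = 8 + 6 + 13 + 13 + 12 + 9 + 12 + 9 = 82

82


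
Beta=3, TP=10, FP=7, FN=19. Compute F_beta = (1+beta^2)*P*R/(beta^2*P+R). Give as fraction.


P = TP/(TP+FP) = 10/17 = 10/17
R = TP/(TP+FN) = 10/29 = 10/29
beta^2 = 3^2 = 9
(1 + beta^2) = 10
Numerator = (1+beta^2)*P*R = 1000/493
Denominator = beta^2*P + R = 90/17 + 10/29 = 2780/493
F_beta = 50/139

50/139


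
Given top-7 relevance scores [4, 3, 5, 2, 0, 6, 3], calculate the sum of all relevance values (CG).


Cumulative Gain = sum of relevance scores
Position 1: rel=4, running sum=4
Position 2: rel=3, running sum=7
Position 3: rel=5, running sum=12
Position 4: rel=2, running sum=14
Position 5: rel=0, running sum=14
Position 6: rel=6, running sum=20
Position 7: rel=3, running sum=23
CG = 23

23


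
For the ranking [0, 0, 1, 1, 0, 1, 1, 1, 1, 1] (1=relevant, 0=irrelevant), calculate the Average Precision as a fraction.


Computing P@k for each relevant position:
Position 1: not relevant
Position 2: not relevant
Position 3: relevant, P@3 = 1/3 = 1/3
Position 4: relevant, P@4 = 2/4 = 1/2
Position 5: not relevant
Position 6: relevant, P@6 = 3/6 = 1/2
Position 7: relevant, P@7 = 4/7 = 4/7
Position 8: relevant, P@8 = 5/8 = 5/8
Position 9: relevant, P@9 = 6/9 = 2/3
Position 10: relevant, P@10 = 7/10 = 7/10
Sum of P@k = 1/3 + 1/2 + 1/2 + 4/7 + 5/8 + 2/3 + 7/10 = 1091/280
AP = 1091/280 / 7 = 1091/1960

1091/1960


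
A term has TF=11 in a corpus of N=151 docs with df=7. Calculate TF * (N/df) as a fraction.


TF * (N/df)
= 11 * (151/7)
= 11 * 151/7
= 1661/7

1661/7


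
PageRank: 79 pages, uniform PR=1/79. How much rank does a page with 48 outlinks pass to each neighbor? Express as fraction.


Initial PR = 1/79 = 1/79
Outlinks = 48
Contribution per link = PR / outlinks
= 1/79 / 48
= 1/3792

1/3792


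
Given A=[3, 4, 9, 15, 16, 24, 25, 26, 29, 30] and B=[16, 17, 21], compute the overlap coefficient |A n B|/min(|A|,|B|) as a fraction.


A intersect B = [16]
|A intersect B| = 1
min(|A|, |B|) = min(10, 3) = 3
Overlap = 1 / 3 = 1/3

1/3


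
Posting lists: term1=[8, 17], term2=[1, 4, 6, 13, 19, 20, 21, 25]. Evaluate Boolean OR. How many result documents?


Boolean OR: find union of posting lists
term1 docs: [8, 17]
term2 docs: [1, 4, 6, 13, 19, 20, 21, 25]
Union: [1, 4, 6, 8, 13, 17, 19, 20, 21, 25]
|union| = 10

10


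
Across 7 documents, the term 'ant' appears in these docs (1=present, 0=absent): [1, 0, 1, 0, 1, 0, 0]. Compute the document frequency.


Checking each document for 'ant':
Doc 1: present
Doc 2: absent
Doc 3: present
Doc 4: absent
Doc 5: present
Doc 6: absent
Doc 7: absent
df = sum of presences = 1 + 0 + 1 + 0 + 1 + 0 + 0 = 3

3


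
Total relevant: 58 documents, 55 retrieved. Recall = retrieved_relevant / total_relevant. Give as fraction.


Recall = retrieved_relevant / total_relevant
= 55 / 58
= 55 / (55 + 3)
= 55/58

55/58


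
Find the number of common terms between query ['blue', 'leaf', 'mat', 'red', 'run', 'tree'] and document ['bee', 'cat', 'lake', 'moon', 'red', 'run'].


Query terms: ['blue', 'leaf', 'mat', 'red', 'run', 'tree']
Document terms: ['bee', 'cat', 'lake', 'moon', 'red', 'run']
Common terms: ['red', 'run']
Overlap count = 2

2


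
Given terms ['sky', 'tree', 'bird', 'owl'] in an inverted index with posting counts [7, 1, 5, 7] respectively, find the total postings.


Summing posting list sizes:
'sky': 7 postings
'tree': 1 postings
'bird': 5 postings
'owl': 7 postings
Total = 7 + 1 + 5 + 7 = 20

20


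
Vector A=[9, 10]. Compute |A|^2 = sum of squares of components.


|A|^2 = sum of squared components
A[0]^2 = 9^2 = 81
A[1]^2 = 10^2 = 100
Sum = 81 + 100 = 181

181


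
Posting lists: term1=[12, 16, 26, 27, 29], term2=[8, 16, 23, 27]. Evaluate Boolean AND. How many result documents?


Boolean AND: find intersection of posting lists
term1 docs: [12, 16, 26, 27, 29]
term2 docs: [8, 16, 23, 27]
Intersection: [16, 27]
|intersection| = 2

2


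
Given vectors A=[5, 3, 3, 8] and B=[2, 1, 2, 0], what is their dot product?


Dot product = sum of element-wise products
A[0]*B[0] = 5*2 = 10
A[1]*B[1] = 3*1 = 3
A[2]*B[2] = 3*2 = 6
A[3]*B[3] = 8*0 = 0
Sum = 10 + 3 + 6 + 0 = 19

19


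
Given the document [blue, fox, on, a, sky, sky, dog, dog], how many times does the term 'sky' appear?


Document has 8 words
Scanning for 'sky':
Found at positions: [4, 5]
Count = 2

2


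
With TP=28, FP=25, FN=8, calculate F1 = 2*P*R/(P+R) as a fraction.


F1 = 2 * P * R / (P + R)
P = TP/(TP+FP) = 28/53 = 28/53
R = TP/(TP+FN) = 28/36 = 7/9
2 * P * R = 2 * 28/53 * 7/9 = 392/477
P + R = 28/53 + 7/9 = 623/477
F1 = 392/477 / 623/477 = 56/89

56/89


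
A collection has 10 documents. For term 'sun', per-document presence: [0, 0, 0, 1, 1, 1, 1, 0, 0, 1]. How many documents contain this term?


Checking each document for 'sun':
Doc 1: absent
Doc 2: absent
Doc 3: absent
Doc 4: present
Doc 5: present
Doc 6: present
Doc 7: present
Doc 8: absent
Doc 9: absent
Doc 10: present
df = sum of presences = 0 + 0 + 0 + 1 + 1 + 1 + 1 + 0 + 0 + 1 = 5

5


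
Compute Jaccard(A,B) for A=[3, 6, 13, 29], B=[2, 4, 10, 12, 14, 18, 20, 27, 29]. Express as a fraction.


A intersect B = [29]
|A intersect B| = 1
A union B = [2, 3, 4, 6, 10, 12, 13, 14, 18, 20, 27, 29]
|A union B| = 12
Jaccard = 1/12 = 1/12

1/12


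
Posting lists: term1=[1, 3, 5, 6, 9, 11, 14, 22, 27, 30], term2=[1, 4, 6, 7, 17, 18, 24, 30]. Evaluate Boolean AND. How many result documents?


Boolean AND: find intersection of posting lists
term1 docs: [1, 3, 5, 6, 9, 11, 14, 22, 27, 30]
term2 docs: [1, 4, 6, 7, 17, 18, 24, 30]
Intersection: [1, 6, 30]
|intersection| = 3

3


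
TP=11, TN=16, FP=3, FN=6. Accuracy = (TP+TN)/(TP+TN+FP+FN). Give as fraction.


Accuracy = (TP + TN) / (TP + TN + FP + FN)
TP + TN = 11 + 16 = 27
Total = 11 + 16 + 3 + 6 = 36
Accuracy = 27 / 36 = 3/4

3/4


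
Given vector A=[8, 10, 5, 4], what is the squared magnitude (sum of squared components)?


|A|^2 = sum of squared components
A[0]^2 = 8^2 = 64
A[1]^2 = 10^2 = 100
A[2]^2 = 5^2 = 25
A[3]^2 = 4^2 = 16
Sum = 64 + 100 + 25 + 16 = 205

205


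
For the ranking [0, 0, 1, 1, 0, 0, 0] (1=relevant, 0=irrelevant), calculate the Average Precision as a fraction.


Computing P@k for each relevant position:
Position 1: not relevant
Position 2: not relevant
Position 3: relevant, P@3 = 1/3 = 1/3
Position 4: relevant, P@4 = 2/4 = 1/2
Position 5: not relevant
Position 6: not relevant
Position 7: not relevant
Sum of P@k = 1/3 + 1/2 = 5/6
AP = 5/6 / 2 = 5/12

5/12


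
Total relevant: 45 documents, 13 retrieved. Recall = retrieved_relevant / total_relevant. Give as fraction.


Recall = retrieved_relevant / total_relevant
= 13 / 45
= 13 / (13 + 32)
= 13/45

13/45


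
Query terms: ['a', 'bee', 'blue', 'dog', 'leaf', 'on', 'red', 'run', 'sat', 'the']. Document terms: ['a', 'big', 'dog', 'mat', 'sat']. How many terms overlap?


Query terms: ['a', 'bee', 'blue', 'dog', 'leaf', 'on', 'red', 'run', 'sat', 'the']
Document terms: ['a', 'big', 'dog', 'mat', 'sat']
Common terms: ['a', 'dog', 'sat']
Overlap count = 3

3


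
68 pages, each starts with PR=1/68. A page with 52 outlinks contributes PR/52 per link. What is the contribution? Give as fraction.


Initial PR = 1/68 = 1/68
Outlinks = 52
Contribution per link = PR / outlinks
= 1/68 / 52
= 1/3536

1/3536


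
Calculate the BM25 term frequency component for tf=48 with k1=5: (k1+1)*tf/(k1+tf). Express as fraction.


BM25 TF component = (k1+1)*tf / (k1+tf)
k1 = 5, tf = 48
Numerator = (5+1)*48 = 288
Denominator = 5 + 48 = 53
= 288/53 = 288/53

288/53


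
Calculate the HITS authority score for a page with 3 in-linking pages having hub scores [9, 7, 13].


Authority = sum of hub scores of in-linkers
In-link 1: hub score = 9
In-link 2: hub score = 7
In-link 3: hub score = 13
Authority = 9 + 7 + 13 = 29

29


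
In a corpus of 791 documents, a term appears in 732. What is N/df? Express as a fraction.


IDF ratio = N / df
= 791 / 732
= 791/732

791/732


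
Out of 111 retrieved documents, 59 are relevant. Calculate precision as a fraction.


Precision = relevant_retrieved / total_retrieved
= 59 / 111
= 59 / (59 + 52)
= 59/111

59/111


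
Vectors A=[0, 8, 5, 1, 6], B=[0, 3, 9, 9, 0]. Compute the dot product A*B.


Dot product = sum of element-wise products
A[0]*B[0] = 0*0 = 0
A[1]*B[1] = 8*3 = 24
A[2]*B[2] = 5*9 = 45
A[3]*B[3] = 1*9 = 9
A[4]*B[4] = 6*0 = 0
Sum = 0 + 24 + 45 + 9 + 0 = 78

78


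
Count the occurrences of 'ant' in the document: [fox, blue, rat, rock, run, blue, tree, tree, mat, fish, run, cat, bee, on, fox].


Document has 15 words
Scanning for 'ant':
Term not found in document
Count = 0

0


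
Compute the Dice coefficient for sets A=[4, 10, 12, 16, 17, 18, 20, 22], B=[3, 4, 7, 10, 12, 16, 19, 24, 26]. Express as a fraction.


A intersect B = [4, 10, 12, 16]
|A intersect B| = 4
|A| = 8, |B| = 9
Dice = 2*4 / (8+9)
= 8 / 17 = 8/17

8/17


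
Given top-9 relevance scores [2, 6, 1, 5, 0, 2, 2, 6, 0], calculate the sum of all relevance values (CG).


Cumulative Gain = sum of relevance scores
Position 1: rel=2, running sum=2
Position 2: rel=6, running sum=8
Position 3: rel=1, running sum=9
Position 4: rel=5, running sum=14
Position 5: rel=0, running sum=14
Position 6: rel=2, running sum=16
Position 7: rel=2, running sum=18
Position 8: rel=6, running sum=24
Position 9: rel=0, running sum=24
CG = 24

24


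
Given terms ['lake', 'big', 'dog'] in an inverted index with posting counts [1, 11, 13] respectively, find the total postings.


Summing posting list sizes:
'lake': 1 postings
'big': 11 postings
'dog': 13 postings
Total = 1 + 11 + 13 = 25

25


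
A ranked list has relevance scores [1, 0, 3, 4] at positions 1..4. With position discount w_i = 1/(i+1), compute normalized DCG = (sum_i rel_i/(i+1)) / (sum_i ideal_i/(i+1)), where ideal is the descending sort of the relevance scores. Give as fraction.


Position discount weights w_i = 1/(i+1) for i=1..4:
Weights = [1/2, 1/3, 1/4, 1/5]
Actual relevance: [1, 0, 3, 4]
DCG = 1/2 + 0/3 + 3/4 + 4/5 = 41/20
Ideal relevance (sorted desc): [4, 3, 1, 0]
Ideal DCG = 4/2 + 3/3 + 1/4 + 0/5 = 13/4
nDCG = DCG / ideal_DCG = 41/20 / 13/4 = 41/65

41/65


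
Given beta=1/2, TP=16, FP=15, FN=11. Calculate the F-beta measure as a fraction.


P = TP/(TP+FP) = 16/31 = 16/31
R = TP/(TP+FN) = 16/27 = 16/27
beta^2 = 1/2^2 = 1/4
(1 + beta^2) = 5/4
Numerator = (1+beta^2)*P*R = 320/837
Denominator = beta^2*P + R = 4/31 + 16/27 = 604/837
F_beta = 80/151

80/151


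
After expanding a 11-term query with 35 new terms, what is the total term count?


Original terms: 11
Expansion terms: 35
Total = 11 + 35 = 46

46


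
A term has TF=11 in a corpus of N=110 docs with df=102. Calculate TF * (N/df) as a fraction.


TF * (N/df)
= 11 * (110/102)
= 11 * 55/51
= 605/51

605/51


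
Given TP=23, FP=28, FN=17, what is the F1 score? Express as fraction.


F1 = 2 * P * R / (P + R)
P = TP/(TP+FP) = 23/51 = 23/51
R = TP/(TP+FN) = 23/40 = 23/40
2 * P * R = 2 * 23/51 * 23/40 = 529/1020
P + R = 23/51 + 23/40 = 2093/2040
F1 = 529/1020 / 2093/2040 = 46/91

46/91


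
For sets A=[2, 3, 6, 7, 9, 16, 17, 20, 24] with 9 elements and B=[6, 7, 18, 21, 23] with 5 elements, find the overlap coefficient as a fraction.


A intersect B = [6, 7]
|A intersect B| = 2
min(|A|, |B|) = min(9, 5) = 5
Overlap = 2 / 5 = 2/5

2/5


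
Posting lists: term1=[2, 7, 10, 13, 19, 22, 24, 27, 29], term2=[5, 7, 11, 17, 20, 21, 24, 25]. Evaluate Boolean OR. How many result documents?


Boolean OR: find union of posting lists
term1 docs: [2, 7, 10, 13, 19, 22, 24, 27, 29]
term2 docs: [5, 7, 11, 17, 20, 21, 24, 25]
Union: [2, 5, 7, 10, 11, 13, 17, 19, 20, 21, 22, 24, 25, 27, 29]
|union| = 15

15


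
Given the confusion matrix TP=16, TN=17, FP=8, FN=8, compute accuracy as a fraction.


Accuracy = (TP + TN) / (TP + TN + FP + FN)
TP + TN = 16 + 17 = 33
Total = 16 + 17 + 8 + 8 = 49
Accuracy = 33 / 49 = 33/49

33/49


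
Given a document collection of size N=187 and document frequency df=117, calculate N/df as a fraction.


IDF ratio = N / df
= 187 / 117
= 187/117

187/117


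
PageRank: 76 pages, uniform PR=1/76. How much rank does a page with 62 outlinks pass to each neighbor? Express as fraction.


Initial PR = 1/76 = 1/76
Outlinks = 62
Contribution per link = PR / outlinks
= 1/76 / 62
= 1/4712

1/4712


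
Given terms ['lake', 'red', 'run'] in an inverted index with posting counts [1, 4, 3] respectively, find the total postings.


Summing posting list sizes:
'lake': 1 postings
'red': 4 postings
'run': 3 postings
Total = 1 + 4 + 3 = 8

8


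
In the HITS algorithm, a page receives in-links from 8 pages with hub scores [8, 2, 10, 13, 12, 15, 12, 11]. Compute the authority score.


Authority = sum of hub scores of in-linkers
In-link 1: hub score = 8
In-link 2: hub score = 2
In-link 3: hub score = 10
In-link 4: hub score = 13
In-link 5: hub score = 12
In-link 6: hub score = 15
In-link 7: hub score = 12
In-link 8: hub score = 11
Authority = 8 + 2 + 10 + 13 + 12 + 15 + 12 + 11 = 83

83


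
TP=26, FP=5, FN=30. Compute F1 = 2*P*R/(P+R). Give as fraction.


F1 = 2 * P * R / (P + R)
P = TP/(TP+FP) = 26/31 = 26/31
R = TP/(TP+FN) = 26/56 = 13/28
2 * P * R = 2 * 26/31 * 13/28 = 169/217
P + R = 26/31 + 13/28 = 1131/868
F1 = 169/217 / 1131/868 = 52/87

52/87


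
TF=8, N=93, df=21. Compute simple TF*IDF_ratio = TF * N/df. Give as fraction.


TF * (N/df)
= 8 * (93/21)
= 8 * 31/7
= 248/7

248/7


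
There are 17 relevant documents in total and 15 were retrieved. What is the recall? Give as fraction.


Recall = retrieved_relevant / total_relevant
= 15 / 17
= 15 / (15 + 2)
= 15/17

15/17


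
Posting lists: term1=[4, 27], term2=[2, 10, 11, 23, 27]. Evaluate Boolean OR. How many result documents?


Boolean OR: find union of posting lists
term1 docs: [4, 27]
term2 docs: [2, 10, 11, 23, 27]
Union: [2, 4, 10, 11, 23, 27]
|union| = 6

6


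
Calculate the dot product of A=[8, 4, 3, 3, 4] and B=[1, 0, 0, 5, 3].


Dot product = sum of element-wise products
A[0]*B[0] = 8*1 = 8
A[1]*B[1] = 4*0 = 0
A[2]*B[2] = 3*0 = 0
A[3]*B[3] = 3*5 = 15
A[4]*B[4] = 4*3 = 12
Sum = 8 + 0 + 0 + 15 + 12 = 35

35


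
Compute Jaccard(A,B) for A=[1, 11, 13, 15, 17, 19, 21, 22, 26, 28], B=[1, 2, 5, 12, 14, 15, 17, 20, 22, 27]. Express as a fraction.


A intersect B = [1, 15, 17, 22]
|A intersect B| = 4
A union B = [1, 2, 5, 11, 12, 13, 14, 15, 17, 19, 20, 21, 22, 26, 27, 28]
|A union B| = 16
Jaccard = 4/16 = 1/4

1/4


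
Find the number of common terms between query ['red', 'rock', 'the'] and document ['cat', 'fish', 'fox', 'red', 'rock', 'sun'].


Query terms: ['red', 'rock', 'the']
Document terms: ['cat', 'fish', 'fox', 'red', 'rock', 'sun']
Common terms: ['red', 'rock']
Overlap count = 2

2


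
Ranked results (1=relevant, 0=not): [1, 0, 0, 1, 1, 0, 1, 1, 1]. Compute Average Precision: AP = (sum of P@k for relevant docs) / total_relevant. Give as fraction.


Computing P@k for each relevant position:
Position 1: relevant, P@1 = 1/1 = 1
Position 2: not relevant
Position 3: not relevant
Position 4: relevant, P@4 = 2/4 = 1/2
Position 5: relevant, P@5 = 3/5 = 3/5
Position 6: not relevant
Position 7: relevant, P@7 = 4/7 = 4/7
Position 8: relevant, P@8 = 5/8 = 5/8
Position 9: relevant, P@9 = 6/9 = 2/3
Sum of P@k = 1 + 1/2 + 3/5 + 4/7 + 5/8 + 2/3 = 3329/840
AP = 3329/840 / 6 = 3329/5040

3329/5040


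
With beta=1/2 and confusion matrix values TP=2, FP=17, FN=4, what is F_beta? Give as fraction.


P = TP/(TP+FP) = 2/19 = 2/19
R = TP/(TP+FN) = 2/6 = 1/3
beta^2 = 1/2^2 = 1/4
(1 + beta^2) = 5/4
Numerator = (1+beta^2)*P*R = 5/114
Denominator = beta^2*P + R = 1/38 + 1/3 = 41/114
F_beta = 5/41

5/41


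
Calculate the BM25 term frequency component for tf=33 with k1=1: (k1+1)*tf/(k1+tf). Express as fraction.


BM25 TF component = (k1+1)*tf / (k1+tf)
k1 = 1, tf = 33
Numerator = (1+1)*33 = 66
Denominator = 1 + 33 = 34
= 66/34 = 33/17

33/17


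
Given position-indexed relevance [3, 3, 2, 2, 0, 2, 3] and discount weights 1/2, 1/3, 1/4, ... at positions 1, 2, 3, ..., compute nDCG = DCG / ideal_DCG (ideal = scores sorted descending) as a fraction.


Position discount weights w_i = 1/(i+1) for i=1..7:
Weights = [1/2, 1/3, 1/4, 1/5, 1/6, 1/7, 1/8]
Actual relevance: [3, 3, 2, 2, 0, 2, 3]
DCG = 3/2 + 3/3 + 2/4 + 2/5 + 0/6 + 2/7 + 3/8 = 1137/280
Ideal relevance (sorted desc): [3, 3, 3, 2, 2, 2, 0]
Ideal DCG = 3/2 + 3/3 + 3/4 + 2/5 + 2/6 + 2/7 + 0/8 = 1793/420
nDCG = DCG / ideal_DCG = 1137/280 / 1793/420 = 3411/3586

3411/3586


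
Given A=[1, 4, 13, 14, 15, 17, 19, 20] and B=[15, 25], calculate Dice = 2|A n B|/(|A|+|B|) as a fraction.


A intersect B = [15]
|A intersect B| = 1
|A| = 8, |B| = 2
Dice = 2*1 / (8+2)
= 2 / 10 = 1/5

1/5


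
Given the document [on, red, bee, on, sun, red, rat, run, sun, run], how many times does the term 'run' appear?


Document has 10 words
Scanning for 'run':
Found at positions: [7, 9]
Count = 2

2


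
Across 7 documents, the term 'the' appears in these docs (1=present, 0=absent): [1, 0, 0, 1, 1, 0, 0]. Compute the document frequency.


Checking each document for 'the':
Doc 1: present
Doc 2: absent
Doc 3: absent
Doc 4: present
Doc 5: present
Doc 6: absent
Doc 7: absent
df = sum of presences = 1 + 0 + 0 + 1 + 1 + 0 + 0 = 3

3


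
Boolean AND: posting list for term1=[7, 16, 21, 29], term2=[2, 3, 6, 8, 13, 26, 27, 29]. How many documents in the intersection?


Boolean AND: find intersection of posting lists
term1 docs: [7, 16, 21, 29]
term2 docs: [2, 3, 6, 8, 13, 26, 27, 29]
Intersection: [29]
|intersection| = 1

1


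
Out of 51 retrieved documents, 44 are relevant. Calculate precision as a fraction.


Precision = relevant_retrieved / total_retrieved
= 44 / 51
= 44 / (44 + 7)
= 44/51

44/51


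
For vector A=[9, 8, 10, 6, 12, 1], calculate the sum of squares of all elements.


|A|^2 = sum of squared components
A[0]^2 = 9^2 = 81
A[1]^2 = 8^2 = 64
A[2]^2 = 10^2 = 100
A[3]^2 = 6^2 = 36
A[4]^2 = 12^2 = 144
A[5]^2 = 1^2 = 1
Sum = 81 + 64 + 100 + 36 + 144 + 1 = 426

426


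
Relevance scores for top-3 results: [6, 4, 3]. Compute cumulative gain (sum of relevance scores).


Cumulative Gain = sum of relevance scores
Position 1: rel=6, running sum=6
Position 2: rel=4, running sum=10
Position 3: rel=3, running sum=13
CG = 13

13


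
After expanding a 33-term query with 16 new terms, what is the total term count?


Original terms: 33
Expansion terms: 16
Total = 33 + 16 = 49

49


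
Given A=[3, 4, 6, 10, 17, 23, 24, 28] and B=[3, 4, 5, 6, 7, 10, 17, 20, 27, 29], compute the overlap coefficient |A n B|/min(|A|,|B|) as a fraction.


A intersect B = [3, 4, 6, 10, 17]
|A intersect B| = 5
min(|A|, |B|) = min(8, 10) = 8
Overlap = 5 / 8 = 5/8

5/8


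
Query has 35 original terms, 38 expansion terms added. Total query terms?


Original terms: 35
Expansion terms: 38
Total = 35 + 38 = 73

73


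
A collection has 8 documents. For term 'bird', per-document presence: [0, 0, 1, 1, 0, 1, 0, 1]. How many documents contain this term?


Checking each document for 'bird':
Doc 1: absent
Doc 2: absent
Doc 3: present
Doc 4: present
Doc 5: absent
Doc 6: present
Doc 7: absent
Doc 8: present
df = sum of presences = 0 + 0 + 1 + 1 + 0 + 1 + 0 + 1 = 4

4


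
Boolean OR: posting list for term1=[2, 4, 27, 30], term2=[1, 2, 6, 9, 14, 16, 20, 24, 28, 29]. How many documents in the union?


Boolean OR: find union of posting lists
term1 docs: [2, 4, 27, 30]
term2 docs: [1, 2, 6, 9, 14, 16, 20, 24, 28, 29]
Union: [1, 2, 4, 6, 9, 14, 16, 20, 24, 27, 28, 29, 30]
|union| = 13

13


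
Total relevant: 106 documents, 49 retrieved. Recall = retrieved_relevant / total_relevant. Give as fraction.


Recall = retrieved_relevant / total_relevant
= 49 / 106
= 49 / (49 + 57)
= 49/106

49/106


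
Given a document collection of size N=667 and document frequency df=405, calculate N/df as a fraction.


IDF ratio = N / df
= 667 / 405
= 667/405

667/405


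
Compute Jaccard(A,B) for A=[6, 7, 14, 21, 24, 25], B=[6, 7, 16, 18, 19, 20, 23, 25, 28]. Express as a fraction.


A intersect B = [6, 7, 25]
|A intersect B| = 3
A union B = [6, 7, 14, 16, 18, 19, 20, 21, 23, 24, 25, 28]
|A union B| = 12
Jaccard = 3/12 = 1/4

1/4


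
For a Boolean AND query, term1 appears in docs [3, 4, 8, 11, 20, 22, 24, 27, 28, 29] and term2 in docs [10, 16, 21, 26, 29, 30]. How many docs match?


Boolean AND: find intersection of posting lists
term1 docs: [3, 4, 8, 11, 20, 22, 24, 27, 28, 29]
term2 docs: [10, 16, 21, 26, 29, 30]
Intersection: [29]
|intersection| = 1

1


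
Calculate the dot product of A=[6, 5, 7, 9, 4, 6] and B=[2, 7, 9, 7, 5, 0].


Dot product = sum of element-wise products
A[0]*B[0] = 6*2 = 12
A[1]*B[1] = 5*7 = 35
A[2]*B[2] = 7*9 = 63
A[3]*B[3] = 9*7 = 63
A[4]*B[4] = 4*5 = 20
A[5]*B[5] = 6*0 = 0
Sum = 12 + 35 + 63 + 63 + 20 + 0 = 193

193


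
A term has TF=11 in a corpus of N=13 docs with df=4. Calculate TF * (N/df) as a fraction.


TF * (N/df)
= 11 * (13/4)
= 11 * 13/4
= 143/4

143/4


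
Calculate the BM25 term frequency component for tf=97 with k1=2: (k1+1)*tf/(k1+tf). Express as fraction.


BM25 TF component = (k1+1)*tf / (k1+tf)
k1 = 2, tf = 97
Numerator = (2+1)*97 = 291
Denominator = 2 + 97 = 99
= 291/99 = 97/33

97/33


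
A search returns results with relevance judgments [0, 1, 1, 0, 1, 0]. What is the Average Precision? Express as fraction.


Computing P@k for each relevant position:
Position 1: not relevant
Position 2: relevant, P@2 = 1/2 = 1/2
Position 3: relevant, P@3 = 2/3 = 2/3
Position 4: not relevant
Position 5: relevant, P@5 = 3/5 = 3/5
Position 6: not relevant
Sum of P@k = 1/2 + 2/3 + 3/5 = 53/30
AP = 53/30 / 3 = 53/90

53/90


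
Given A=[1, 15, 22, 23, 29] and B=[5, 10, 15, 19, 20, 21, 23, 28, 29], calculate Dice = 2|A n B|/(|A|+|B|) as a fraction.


A intersect B = [15, 23, 29]
|A intersect B| = 3
|A| = 5, |B| = 9
Dice = 2*3 / (5+9)
= 6 / 14 = 3/7

3/7


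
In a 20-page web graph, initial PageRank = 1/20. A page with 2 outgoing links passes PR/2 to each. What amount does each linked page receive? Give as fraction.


Initial PR = 1/20 = 1/20
Outlinks = 2
Contribution per link = PR / outlinks
= 1/20 / 2
= 1/40

1/40


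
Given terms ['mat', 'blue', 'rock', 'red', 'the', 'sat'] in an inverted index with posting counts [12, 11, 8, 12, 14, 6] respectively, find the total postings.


Summing posting list sizes:
'mat': 12 postings
'blue': 11 postings
'rock': 8 postings
'red': 12 postings
'the': 14 postings
'sat': 6 postings
Total = 12 + 11 + 8 + 12 + 14 + 6 = 63

63


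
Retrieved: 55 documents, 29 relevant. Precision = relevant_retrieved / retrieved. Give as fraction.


Precision = relevant_retrieved / total_retrieved
= 29 / 55
= 29 / (29 + 26)
= 29/55

29/55


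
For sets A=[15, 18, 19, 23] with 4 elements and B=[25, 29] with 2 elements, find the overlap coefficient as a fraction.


A intersect B = []
|A intersect B| = 0
min(|A|, |B|) = min(4, 2) = 2
Overlap = 0 / 2 = 0

0


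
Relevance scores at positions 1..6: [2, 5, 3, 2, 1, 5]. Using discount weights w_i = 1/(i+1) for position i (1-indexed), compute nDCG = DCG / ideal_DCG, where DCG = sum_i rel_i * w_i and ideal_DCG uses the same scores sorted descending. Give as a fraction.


Position discount weights w_i = 1/(i+1) for i=1..6:
Weights = [1/2, 1/3, 1/4, 1/5, 1/6, 1/7]
Actual relevance: [2, 5, 3, 2, 1, 5]
DCG = 2/2 + 5/3 + 3/4 + 2/5 + 1/6 + 5/7 = 1973/420
Ideal relevance (sorted desc): [5, 5, 3, 2, 2, 1]
Ideal DCG = 5/2 + 5/3 + 3/4 + 2/5 + 2/6 + 1/7 = 811/140
nDCG = DCG / ideal_DCG = 1973/420 / 811/140 = 1973/2433

1973/2433


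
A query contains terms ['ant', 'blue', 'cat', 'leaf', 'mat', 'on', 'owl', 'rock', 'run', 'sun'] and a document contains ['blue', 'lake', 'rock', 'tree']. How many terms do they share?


Query terms: ['ant', 'blue', 'cat', 'leaf', 'mat', 'on', 'owl', 'rock', 'run', 'sun']
Document terms: ['blue', 'lake', 'rock', 'tree']
Common terms: ['blue', 'rock']
Overlap count = 2

2


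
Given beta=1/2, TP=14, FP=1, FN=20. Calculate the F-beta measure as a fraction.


P = TP/(TP+FP) = 14/15 = 14/15
R = TP/(TP+FN) = 14/34 = 7/17
beta^2 = 1/2^2 = 1/4
(1 + beta^2) = 5/4
Numerator = (1+beta^2)*P*R = 49/102
Denominator = beta^2*P + R = 7/30 + 7/17 = 329/510
F_beta = 35/47

35/47


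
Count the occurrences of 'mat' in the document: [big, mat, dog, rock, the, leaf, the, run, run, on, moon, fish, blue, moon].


Document has 14 words
Scanning for 'mat':
Found at positions: [1]
Count = 1

1


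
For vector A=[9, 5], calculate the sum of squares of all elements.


|A|^2 = sum of squared components
A[0]^2 = 9^2 = 81
A[1]^2 = 5^2 = 25
Sum = 81 + 25 = 106

106


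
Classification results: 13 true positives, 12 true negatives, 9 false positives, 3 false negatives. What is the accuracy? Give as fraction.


Accuracy = (TP + TN) / (TP + TN + FP + FN)
TP + TN = 13 + 12 = 25
Total = 13 + 12 + 9 + 3 = 37
Accuracy = 25 / 37 = 25/37

25/37


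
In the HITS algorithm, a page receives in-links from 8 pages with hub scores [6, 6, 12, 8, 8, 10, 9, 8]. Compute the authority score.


Authority = sum of hub scores of in-linkers
In-link 1: hub score = 6
In-link 2: hub score = 6
In-link 3: hub score = 12
In-link 4: hub score = 8
In-link 5: hub score = 8
In-link 6: hub score = 10
In-link 7: hub score = 9
In-link 8: hub score = 8
Authority = 6 + 6 + 12 + 8 + 8 + 10 + 9 + 8 = 67

67


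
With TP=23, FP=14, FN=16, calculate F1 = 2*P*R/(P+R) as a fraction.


F1 = 2 * P * R / (P + R)
P = TP/(TP+FP) = 23/37 = 23/37
R = TP/(TP+FN) = 23/39 = 23/39
2 * P * R = 2 * 23/37 * 23/39 = 1058/1443
P + R = 23/37 + 23/39 = 1748/1443
F1 = 1058/1443 / 1748/1443 = 23/38

23/38


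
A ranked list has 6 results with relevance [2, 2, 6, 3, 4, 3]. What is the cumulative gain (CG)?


Cumulative Gain = sum of relevance scores
Position 1: rel=2, running sum=2
Position 2: rel=2, running sum=4
Position 3: rel=6, running sum=10
Position 4: rel=3, running sum=13
Position 5: rel=4, running sum=17
Position 6: rel=3, running sum=20
CG = 20

20


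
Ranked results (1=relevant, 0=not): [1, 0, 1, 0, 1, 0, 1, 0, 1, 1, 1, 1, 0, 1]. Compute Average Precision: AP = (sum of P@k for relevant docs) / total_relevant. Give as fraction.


Computing P@k for each relevant position:
Position 1: relevant, P@1 = 1/1 = 1
Position 2: not relevant
Position 3: relevant, P@3 = 2/3 = 2/3
Position 4: not relevant
Position 5: relevant, P@5 = 3/5 = 3/5
Position 6: not relevant
Position 7: relevant, P@7 = 4/7 = 4/7
Position 8: not relevant
Position 9: relevant, P@9 = 5/9 = 5/9
Position 10: relevant, P@10 = 6/10 = 3/5
Position 11: relevant, P@11 = 7/11 = 7/11
Position 12: relevant, P@12 = 8/12 = 2/3
Position 13: not relevant
Position 14: relevant, P@14 = 9/14 = 9/14
Sum of P@k = 1 + 2/3 + 3/5 + 4/7 + 5/9 + 3/5 + 7/11 + 2/3 + 9/14 = 41161/6930
AP = 41161/6930 / 9 = 41161/62370

41161/62370


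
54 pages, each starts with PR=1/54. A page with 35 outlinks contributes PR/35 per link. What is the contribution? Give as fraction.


Initial PR = 1/54 = 1/54
Outlinks = 35
Contribution per link = PR / outlinks
= 1/54 / 35
= 1/1890

1/1890


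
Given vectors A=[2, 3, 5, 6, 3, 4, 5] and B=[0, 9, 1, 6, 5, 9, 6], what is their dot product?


Dot product = sum of element-wise products
A[0]*B[0] = 2*0 = 0
A[1]*B[1] = 3*9 = 27
A[2]*B[2] = 5*1 = 5
A[3]*B[3] = 6*6 = 36
A[4]*B[4] = 3*5 = 15
A[5]*B[5] = 4*9 = 36
A[6]*B[6] = 5*6 = 30
Sum = 0 + 27 + 5 + 36 + 15 + 36 + 30 = 149

149
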